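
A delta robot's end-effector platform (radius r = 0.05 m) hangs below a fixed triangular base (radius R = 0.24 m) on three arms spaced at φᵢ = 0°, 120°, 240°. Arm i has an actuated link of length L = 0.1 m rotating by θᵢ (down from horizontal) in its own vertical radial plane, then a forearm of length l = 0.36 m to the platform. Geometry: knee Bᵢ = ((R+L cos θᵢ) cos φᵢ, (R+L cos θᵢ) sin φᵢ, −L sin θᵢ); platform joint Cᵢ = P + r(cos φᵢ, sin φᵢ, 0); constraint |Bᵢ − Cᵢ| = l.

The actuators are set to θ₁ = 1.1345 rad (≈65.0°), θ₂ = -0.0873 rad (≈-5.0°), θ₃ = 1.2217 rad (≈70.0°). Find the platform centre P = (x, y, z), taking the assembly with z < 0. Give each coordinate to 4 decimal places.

(-0.0455, 0.0937, -0.2996)

arm 1 at φ=0.0°: (R−r)+L cos θ1 = 0.2323;  centre 1 = (0.2323, 0.0000, -0.0906)
φ2=120.0°: virtual centre (-0.1448, 0.2508, 0.0087), radius l
φ3=240.0°: virtual centre (-0.1121, -0.1942, -0.0940), radius l
subtract pairs → two planes through P
linear system: -0.7541x+0.5016y = 0.0218−0.1987z; -0.6887x+-0.3883y = -0.0031−-0.0067z
det = 0.6383;  x = -0.0109+0.1156z,  y = 0.0271+-0.2223z
into |P−centre ₁|² = l²: 1.0628z² + 0.1130z + -0.0615 = 0;  Δ = 0.2744;  z = -0.2996 or 0.1933 → z<0 root = -0.2996
x = -0.0455, y = 0.0937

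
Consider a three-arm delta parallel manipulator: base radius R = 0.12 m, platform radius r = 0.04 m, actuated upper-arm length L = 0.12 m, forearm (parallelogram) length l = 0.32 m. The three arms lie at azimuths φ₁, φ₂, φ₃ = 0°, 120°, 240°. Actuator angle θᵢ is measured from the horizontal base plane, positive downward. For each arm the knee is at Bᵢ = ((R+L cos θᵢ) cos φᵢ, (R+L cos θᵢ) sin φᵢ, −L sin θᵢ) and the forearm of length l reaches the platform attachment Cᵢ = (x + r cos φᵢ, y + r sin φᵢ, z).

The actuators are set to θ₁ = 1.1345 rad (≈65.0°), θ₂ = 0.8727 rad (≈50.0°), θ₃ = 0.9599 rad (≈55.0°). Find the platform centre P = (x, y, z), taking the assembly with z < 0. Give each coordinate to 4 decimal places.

φ1=0.0°: virtual centre (0.1307, 0.0000, -0.1088), radius l
O2 = (0.1571·cos120.0°, 0.1571·sin120.0°, -0.0919) = (-0.0786, 0.1361, -0.0919)
O3 = (0.1488·cos240.0°, 0.1488·sin240.0°, -0.0983) = (-0.0744, -0.1289, -0.0983)
subtract pairs → two planes through P
[-0.4186 0.2722 0.0337]·P = 0.0042;  [-0.4103 -0.2578 0.0209]·P = 0.0029
Cramer: x(z) = -0.0086+0.0655z;  y(z) = 0.0024-0.0230z
quadratic in z: (1.0048)z²+(0.1992)z+(-0.0712)=0, √Δ=0.5707 → z ∈ {-0.3831, 0.1849}; z = -0.3831 (taking z<0)
x = -0.0336, y = 0.0112

(-0.0336, 0.0112, -0.3831)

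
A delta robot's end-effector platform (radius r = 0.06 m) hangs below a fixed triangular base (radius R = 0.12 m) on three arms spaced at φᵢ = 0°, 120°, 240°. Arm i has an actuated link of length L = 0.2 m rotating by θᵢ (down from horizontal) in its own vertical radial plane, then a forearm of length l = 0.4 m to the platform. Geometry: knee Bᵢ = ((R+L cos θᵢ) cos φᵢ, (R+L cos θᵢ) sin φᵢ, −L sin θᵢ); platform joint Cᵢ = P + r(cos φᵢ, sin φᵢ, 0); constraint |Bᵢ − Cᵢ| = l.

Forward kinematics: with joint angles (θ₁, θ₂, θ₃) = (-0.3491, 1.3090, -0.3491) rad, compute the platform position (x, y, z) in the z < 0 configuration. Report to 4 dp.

φ1=0.0°: virtual centre (0.2479, 0.0000, 0.0684), radius l
φ2=120.0°: virtual centre (-0.0559, 0.0968, -0.1932), radius l
centre 3 = (0.2479·cos240.0°, 0.2479·sin240.0°, 0.0684) = (-0.1240, -0.2147, 0.0684)
|centre ₂|²−|centre ₁|² = -0.0163;  |centre ₃|²−|centre ₁|² = 0.0000
linear system: -0.6076x+0.1936y = -0.0163−-0.5232z; -0.7438x+-0.4294y = 0.0000−0.0000z
det = 0.4049;  x = 0.0173+-0.5549z,  y = -0.0300+0.9610z
sphere 1 gives Az²+Bz+C=0 with A=2.2315, B=0.0614, C=-0.1012;  B²−4AC=0.9074;  roots -0.2272, 0.1997;  negative root z = -0.2272
x = 0.1434, y = -0.2484

(0.1434, -0.2484, -0.2272)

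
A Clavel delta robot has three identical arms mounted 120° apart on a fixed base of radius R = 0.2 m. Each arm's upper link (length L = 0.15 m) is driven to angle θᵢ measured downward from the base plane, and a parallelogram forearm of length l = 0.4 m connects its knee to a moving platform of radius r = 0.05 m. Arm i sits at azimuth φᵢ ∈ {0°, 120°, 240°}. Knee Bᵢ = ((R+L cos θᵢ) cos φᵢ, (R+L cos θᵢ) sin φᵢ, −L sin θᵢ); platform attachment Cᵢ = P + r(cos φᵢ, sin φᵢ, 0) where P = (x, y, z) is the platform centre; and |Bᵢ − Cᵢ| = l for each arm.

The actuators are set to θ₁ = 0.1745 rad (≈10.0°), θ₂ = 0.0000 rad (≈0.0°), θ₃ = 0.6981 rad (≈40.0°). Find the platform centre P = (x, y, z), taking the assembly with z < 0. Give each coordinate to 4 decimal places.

(0.0233, 0.0723, -0.3079)

arm 1 at φ=0.0°: ρ1 = 0.2977;  S1 = (0.2977, 0.0000, -0.0260)
S2 = (0.3000·cos120.0°, 0.3000·sin120.0°, 0.0000) = (-0.1500, 0.2598, 0.0000)
arm 3 at φ=240.0°: ρ3 = 0.2649;  S3 = (-0.1325, -0.2294, -0.0964)
|S₂|²−|S₁|² = 0.0007;  |S₃|²−|S₁|² = -0.0098
[-0.8954 0.5196 0.0521]·P = 0.0007;  [-0.8604 -0.4588 -0.1407]·P = -0.0098
det = 0.8579;  x = 0.0056+-0.0574z,  y = 0.0110+-0.1991z
quadratic in z: (1.0429)z²+(0.0812)z+(-0.0739)=0, √Δ=0.5610 → z ∈ {-0.3079, 0.2300}; z = -0.3079 (taking z<0)
x = 0.0233, y = 0.0723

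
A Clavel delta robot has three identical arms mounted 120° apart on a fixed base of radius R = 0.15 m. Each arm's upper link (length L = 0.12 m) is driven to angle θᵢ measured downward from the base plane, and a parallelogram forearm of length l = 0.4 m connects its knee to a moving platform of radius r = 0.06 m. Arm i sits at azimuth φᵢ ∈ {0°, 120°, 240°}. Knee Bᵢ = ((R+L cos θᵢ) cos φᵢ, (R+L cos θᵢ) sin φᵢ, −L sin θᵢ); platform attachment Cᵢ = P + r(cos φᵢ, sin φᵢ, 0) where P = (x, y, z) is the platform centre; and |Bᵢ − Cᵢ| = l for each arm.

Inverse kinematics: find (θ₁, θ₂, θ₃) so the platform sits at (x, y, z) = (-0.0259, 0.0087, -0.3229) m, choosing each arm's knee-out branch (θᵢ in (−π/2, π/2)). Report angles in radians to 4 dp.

θ₁ = -0.0001, θ₂ = -0.2619, θ₃ = -0.1747

arm 1 (φ=0.0°): x'=-0.0259, y'=0.0087
  A cos θ + B sin θ = C:  0.1159·cos θ + -0.3229·sin θ = 0.1159
  √(A²+B²)=0.3431;  θ1 = -1.2262+1.2260 ≈ -0.0001
rotate P by −φ2: (0.0205, 0.0181, -0.3229)
  A=0.0695, B=-0.3229, C=(l²−L²−A²−y'²−z²)/(2L)=0.1507
  √(A²+B²)=0.3303;  θ2 = -1.3587+1.0969 ≈ -0.2619
rotate P by −φ3: (0.0054, -0.0268, -0.3229)
  e−x'=0.0846;  (l²−L²−(e−x')²−y'²−z²)/2L = 0.1394
  θ3 = atan2(B,A) + arccos(C/0.3338) = -0.1747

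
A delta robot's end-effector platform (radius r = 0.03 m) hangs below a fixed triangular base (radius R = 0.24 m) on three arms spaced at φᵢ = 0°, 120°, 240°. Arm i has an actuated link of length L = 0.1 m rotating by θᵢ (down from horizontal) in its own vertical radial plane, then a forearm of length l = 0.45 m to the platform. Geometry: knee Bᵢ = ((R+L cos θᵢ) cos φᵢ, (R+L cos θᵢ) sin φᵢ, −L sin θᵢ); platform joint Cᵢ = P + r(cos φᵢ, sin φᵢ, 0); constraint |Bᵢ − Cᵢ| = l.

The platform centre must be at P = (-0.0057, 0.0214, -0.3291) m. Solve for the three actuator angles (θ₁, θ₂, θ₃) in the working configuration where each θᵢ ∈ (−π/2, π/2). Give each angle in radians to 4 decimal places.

arm 1 (φ=0.0°): x'=-0.0057, y'=0.0214
  A=0.2157, B=-0.3291, C=(l²−L²−A²−y'²−z²)/(2L)=0.1860
  √(A²+B²)=0.3935;  θ1 = -0.9906+1.0783 ≈ 0.0877
arm 2 (φ=120.0°): x'=0.0214, y'=-0.0058
  e−x'=0.1886;  (l²−L²−(e−x')²−y'²−z²)/2L = 0.2429
  θ2 = atan2(B,A) + arccos(C/0.3793) = -0.1746
arm 3 (φ=240.0°): x'=-0.0157, y'=-0.0156
  A=0.2257, B=-0.3291, C=(l²−L²−A²−y'²−z²)/(2L)=0.1651
  √(A²+B²)=0.3990;  θ3 = -0.9697+1.1443 ≈ 0.1746

θ₁ = 0.0877, θ₂ = -0.1746, θ₃ = 0.1746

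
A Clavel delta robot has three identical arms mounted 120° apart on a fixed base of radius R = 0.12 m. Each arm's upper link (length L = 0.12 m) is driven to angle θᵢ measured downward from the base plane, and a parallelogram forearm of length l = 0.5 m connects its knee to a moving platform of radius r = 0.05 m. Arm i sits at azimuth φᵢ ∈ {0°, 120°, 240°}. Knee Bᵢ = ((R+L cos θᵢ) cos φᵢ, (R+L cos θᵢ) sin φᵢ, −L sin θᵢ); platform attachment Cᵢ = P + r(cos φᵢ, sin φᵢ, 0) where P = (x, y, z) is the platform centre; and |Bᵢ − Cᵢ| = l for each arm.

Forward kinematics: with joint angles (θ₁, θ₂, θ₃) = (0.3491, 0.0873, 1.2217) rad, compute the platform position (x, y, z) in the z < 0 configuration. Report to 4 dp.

(0.0759, 0.2200, -0.4771)

S1 = (0.1828·cos0.0°, 0.1828·sin0.0°, -0.0410) = (0.1828, 0.0000, -0.0410)
arm 2 at φ=120.0°: e+L cos θ2 = 0.1895;  S2 = (-0.0948, 0.1641, -0.0105)
φ3=240.0°: virtual centre (-0.0555, -0.0962, -0.1128), radius l
subtract pairs → two planes through P
[-0.5551 0.3283 0.0612]·P = 0.0009;  [-0.4766 -0.1923 -0.1434]·P = -0.0100
Cramer: x(z) = 0.0118-0.1342z;  y(z) = 0.0229-0.4132z
quadratic in z: (1.1888)z²+(0.1091)z+(-0.2186)=0, √Δ=1.0253 → z ∈ {-0.4771, 0.3854}; z = -0.4771 (taking z<0)
x = 0.0759, y = 0.2200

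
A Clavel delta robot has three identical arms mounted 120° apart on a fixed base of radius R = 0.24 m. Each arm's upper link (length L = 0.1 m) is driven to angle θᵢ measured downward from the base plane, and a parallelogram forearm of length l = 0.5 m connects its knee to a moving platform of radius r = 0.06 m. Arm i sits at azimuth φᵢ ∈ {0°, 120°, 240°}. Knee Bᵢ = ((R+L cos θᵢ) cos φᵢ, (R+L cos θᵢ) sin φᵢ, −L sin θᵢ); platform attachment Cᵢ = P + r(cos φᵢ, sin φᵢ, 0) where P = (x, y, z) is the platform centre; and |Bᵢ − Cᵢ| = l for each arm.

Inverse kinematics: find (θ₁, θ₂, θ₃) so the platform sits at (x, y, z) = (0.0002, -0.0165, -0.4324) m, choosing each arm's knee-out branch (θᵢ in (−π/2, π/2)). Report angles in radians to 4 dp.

θ₁ = 0.1742, θ₂ = 0.2617, θ₃ = 0.0876

rotate P by −φ1: (0.0002, -0.0165, -0.4324)
  A cos θ + B sin θ = C:  0.1798·cos θ + -0.4324·sin θ = 0.1021
  θ1 = atan2(B,A) + arccos(C/0.4683) = 0.1742
φ2=120.0° → target in arm frame (-0.0144, 0.0081)
  e−x'=0.1944;  (l²−L²−(e−x')²−y'²−z²)/2L = 0.0759
  θ2 = atan2(B,A) + arccos(C/0.4741) = 0.2617
rotate P by −φ3: (0.0142, 0.0084, -0.4324)
  A=0.1658, B=-0.4324, C=(l²−L²−A²−y'²−z²)/(2L)=0.1273
  γ=atan2(-0.4324,0.1658)=-1.2046;  ψ=arccos(0.2750)=1.2923;  θ3=γ+ψ≈0.0876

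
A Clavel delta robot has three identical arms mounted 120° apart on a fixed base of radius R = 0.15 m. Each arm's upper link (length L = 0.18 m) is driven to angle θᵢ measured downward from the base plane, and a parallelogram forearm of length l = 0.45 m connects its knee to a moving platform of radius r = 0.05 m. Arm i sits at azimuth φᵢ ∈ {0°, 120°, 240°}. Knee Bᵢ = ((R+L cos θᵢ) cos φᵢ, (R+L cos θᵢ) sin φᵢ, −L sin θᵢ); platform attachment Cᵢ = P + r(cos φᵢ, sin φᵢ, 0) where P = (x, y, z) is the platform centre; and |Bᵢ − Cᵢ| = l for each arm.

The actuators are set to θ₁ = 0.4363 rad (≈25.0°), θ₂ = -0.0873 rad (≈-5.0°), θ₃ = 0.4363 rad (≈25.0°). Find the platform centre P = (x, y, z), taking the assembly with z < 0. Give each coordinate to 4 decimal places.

(-0.0459, 0.0795, -0.3934)

S1 = (0.2631·cos0.0°, 0.2631·sin0.0°, -0.0761) = (0.2631, 0.0000, -0.0761)
φ2=120.0°: virtual centre (-0.1397, 0.2419, 0.0157), radius l
S3 = (0.2631·cos240.0°, 0.2631·sin240.0°, -0.0761) = (-0.1316, -0.2279, -0.0761)
subtract pairs → two planes through P
plane₁₂: -0.8056x+0.4838y+0.1835z = 0.0032
det = 0.7491;  x = -0.0020+0.1117z,  y = 0.0034+-0.1934z
sphere 1 gives Az²+Bz+C=0 with A=1.0499, B=0.0916, C=-0.1264;  B²−4AC=0.5393;  roots -0.3934, 0.3061;  negative root z = -0.3934
x = -0.0459, y = 0.0795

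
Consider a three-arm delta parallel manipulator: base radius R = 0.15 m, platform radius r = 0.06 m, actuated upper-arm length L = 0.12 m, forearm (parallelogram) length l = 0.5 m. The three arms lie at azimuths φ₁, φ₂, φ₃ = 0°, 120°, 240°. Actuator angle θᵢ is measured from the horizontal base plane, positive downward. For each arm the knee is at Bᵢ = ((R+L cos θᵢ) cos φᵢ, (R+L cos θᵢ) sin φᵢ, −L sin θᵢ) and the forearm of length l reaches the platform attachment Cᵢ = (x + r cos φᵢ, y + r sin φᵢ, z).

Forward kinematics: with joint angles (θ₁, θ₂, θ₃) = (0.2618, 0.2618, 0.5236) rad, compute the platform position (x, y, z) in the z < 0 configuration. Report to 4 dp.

φ1=0.0°: virtual centre (0.2059, 0.0000, -0.0311), radius l
S2 = (0.2059·cos120.0°, 0.2059·sin120.0°, -0.0311) = (-0.1030, 0.1783, -0.0311)
S3 = (0.1939·cos240.0°, 0.1939·sin240.0°, -0.0600) = (-0.0970, -0.1679, -0.0600)
eliminate P² terms by subtracting sphere 1 from 2 and 3
plane₁₂: -0.6177x+0.3566y+0.0000z = 0.0000
Cramer: x(z) = 0.0018-0.0487z;  y(z) = 0.0031-0.0844z
quadratic in z: (1.0095)z²+(0.0815)z+(-0.2074)=0, √Δ=0.9187 → z ∈ {-0.4954, 0.4147}; z = -0.4954 (taking z<0)
x = 0.0260, y = 0.0450

(0.0260, 0.0450, -0.4954)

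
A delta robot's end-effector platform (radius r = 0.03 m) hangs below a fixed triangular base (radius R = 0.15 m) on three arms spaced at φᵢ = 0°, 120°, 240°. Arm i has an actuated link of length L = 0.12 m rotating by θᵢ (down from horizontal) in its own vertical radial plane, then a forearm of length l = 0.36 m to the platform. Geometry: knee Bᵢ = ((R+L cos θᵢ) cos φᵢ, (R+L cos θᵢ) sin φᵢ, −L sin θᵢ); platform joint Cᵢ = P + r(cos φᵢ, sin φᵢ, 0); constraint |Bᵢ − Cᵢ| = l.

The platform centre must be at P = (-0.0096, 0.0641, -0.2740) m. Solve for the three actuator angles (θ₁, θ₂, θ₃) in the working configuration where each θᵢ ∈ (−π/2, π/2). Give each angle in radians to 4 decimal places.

arm 1 (φ=0.0°): x'=-0.0096, y'=0.0641
  A cos θ + B sin θ = C:  0.1296·cos θ + -0.2740·sin θ = 0.0801
  √(A²+B²)=0.3031;  θ1 = -1.1290+1.3034 ≈ 0.1744
rotate P by −φ2: (0.0603, -0.0237, -0.2740)
  A cos θ + B sin θ = C:  0.0597·cos θ + -0.2740·sin θ = 0.1500
  √(A²+B²)=0.2804;  θ2 = -1.3563+1.0064 ≈ -0.3499
rotate P by −φ3: (-0.0507, -0.0404, -0.2740)
  A=0.1707, B=-0.2740, C=(l²−L²−A²−y'²−z²)/(2L)=0.0390
  γ=atan2(-0.2740,0.1707)=-1.0136;  ψ=arccos(0.1207)=1.4498;  θ3=γ+ψ≈0.4362

θ₁ = 0.1744, θ₂ = -0.3499, θ₃ = 0.4362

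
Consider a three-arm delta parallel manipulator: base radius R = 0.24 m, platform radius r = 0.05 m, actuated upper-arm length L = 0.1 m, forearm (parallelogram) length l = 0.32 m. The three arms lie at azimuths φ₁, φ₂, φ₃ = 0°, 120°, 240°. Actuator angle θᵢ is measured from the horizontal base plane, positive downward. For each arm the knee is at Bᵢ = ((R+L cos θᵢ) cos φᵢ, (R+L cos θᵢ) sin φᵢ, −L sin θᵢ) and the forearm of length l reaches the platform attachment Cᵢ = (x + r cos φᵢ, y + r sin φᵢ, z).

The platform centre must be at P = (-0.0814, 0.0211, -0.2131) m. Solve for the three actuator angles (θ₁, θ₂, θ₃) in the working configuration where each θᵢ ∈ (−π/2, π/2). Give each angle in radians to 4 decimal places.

θ₁ = 1.3089, θ₂ = -0.0005, θ₃ = 0.4368

φ1=0.0° → target in arm frame (-0.0814, 0.0211)
  A cos θ + B sin θ = C:  0.2714·cos θ + -0.2131·sin θ = -0.1356
  γ=atan2(-0.2131,0.2714)=-0.6656;  ψ=arccos(-0.3929)=1.9746;  θ1=γ+ψ≈1.3089
φ2=120.0° → target in arm frame (0.0590, 0.0599)
  A cos θ + B sin θ = C:  0.1310·cos θ + -0.2131·sin θ = 0.1311
  γ=atan2(-0.2131,0.1310)=-1.0195;  ψ=arccos(0.5242)=1.0190;  θ2=γ+ψ≈-0.0005
arm 3 (φ=240.0°): x'=0.0224, y'=-0.0810
  A=0.1676, B=-0.2131, C=(l²−L²−A²−y'²−z²)/(2L)=0.0617
  γ=atan2(-0.2131,0.1676)=-0.9044;  ψ=arccos(0.2276)=1.3412;  θ3=γ+ψ≈0.4368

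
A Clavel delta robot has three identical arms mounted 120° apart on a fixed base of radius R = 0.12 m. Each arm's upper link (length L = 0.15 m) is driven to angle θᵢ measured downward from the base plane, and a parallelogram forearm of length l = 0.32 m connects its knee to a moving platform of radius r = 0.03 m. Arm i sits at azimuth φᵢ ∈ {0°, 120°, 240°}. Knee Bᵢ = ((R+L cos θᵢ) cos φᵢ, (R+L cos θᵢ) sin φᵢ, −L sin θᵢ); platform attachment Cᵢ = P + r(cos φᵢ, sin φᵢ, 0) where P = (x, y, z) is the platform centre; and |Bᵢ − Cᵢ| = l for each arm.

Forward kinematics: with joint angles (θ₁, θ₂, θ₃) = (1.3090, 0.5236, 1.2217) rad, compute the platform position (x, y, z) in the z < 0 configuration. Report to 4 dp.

(-0.0703, 0.0933, -0.3773)

O1 = (0.1288·cos0.0°, 0.1288·sin0.0°, -0.1449) = (0.1288, 0.0000, -0.1449)
O2 = (0.2199·cos120.0°, 0.2199·sin120.0°, -0.0750) = (-0.1100, 0.1904, -0.0750)
arm 3 at φ=240.0°: ρ3 = 0.1413;  O3 = (-0.0707, -0.1224, -0.1410)
eliminate P² terms by subtracting sphere 1 from 2 and 3
linear system: -0.4775x+0.3809y = 0.0164−0.1398z; -0.3990x+-0.2448y = 0.0022−0.0079z
det = 0.2688;  x = -0.0181+0.1384z,  y = 0.0203+-0.1934z
quadratic in z: (1.0566)z²+(0.2412)z+(-0.0594)=0, √Δ=0.5561 → z ∈ {-0.3773, 0.1490}; z = -0.3773 (taking z<0)
x = -0.0703, y = 0.0933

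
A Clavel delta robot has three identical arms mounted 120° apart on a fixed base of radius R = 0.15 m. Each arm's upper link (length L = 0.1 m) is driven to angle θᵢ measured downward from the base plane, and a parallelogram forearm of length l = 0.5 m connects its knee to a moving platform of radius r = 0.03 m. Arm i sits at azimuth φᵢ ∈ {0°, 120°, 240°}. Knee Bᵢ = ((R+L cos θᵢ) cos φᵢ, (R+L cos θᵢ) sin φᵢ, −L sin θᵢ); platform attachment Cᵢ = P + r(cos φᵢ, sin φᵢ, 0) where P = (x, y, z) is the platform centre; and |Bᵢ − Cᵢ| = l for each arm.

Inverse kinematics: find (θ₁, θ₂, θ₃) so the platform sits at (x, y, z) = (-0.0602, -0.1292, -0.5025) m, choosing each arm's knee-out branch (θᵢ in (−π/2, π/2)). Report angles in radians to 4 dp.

arm 1 (φ=0.0°): x'=-0.0602, y'=-0.1292
  A cos θ + B sin θ = C:  0.1802·cos θ + -0.5025·sin θ = -0.3084
  γ=atan2(-0.5025,0.1802)=-1.2265;  ψ=arccos(-0.5776)=2.1866;  θ1=γ+ψ≈0.9601
φ2=120.0° → target in arm frame (-0.0818, 0.1167)
  A=0.2018, B=-0.5025, C=(l²−L²−A²−y'²−z²)/(2L)=-0.3343
  θ2 = atan2(B,A) + arccos(C/0.5415) = 1.0472
rotate P by −φ3: (0.1420, 0.0125, -0.5025)
  A=-0.0220, B=-0.5025, C=(l²−L²−A²−y'²−z²)/(2L)=-0.0657
  √(A²+B²)=0.5030;  θ3 = -1.6145+1.7018 ≈ 0.0873

θ₁ = 0.9601, θ₂ = 1.0472, θ₃ = 0.0873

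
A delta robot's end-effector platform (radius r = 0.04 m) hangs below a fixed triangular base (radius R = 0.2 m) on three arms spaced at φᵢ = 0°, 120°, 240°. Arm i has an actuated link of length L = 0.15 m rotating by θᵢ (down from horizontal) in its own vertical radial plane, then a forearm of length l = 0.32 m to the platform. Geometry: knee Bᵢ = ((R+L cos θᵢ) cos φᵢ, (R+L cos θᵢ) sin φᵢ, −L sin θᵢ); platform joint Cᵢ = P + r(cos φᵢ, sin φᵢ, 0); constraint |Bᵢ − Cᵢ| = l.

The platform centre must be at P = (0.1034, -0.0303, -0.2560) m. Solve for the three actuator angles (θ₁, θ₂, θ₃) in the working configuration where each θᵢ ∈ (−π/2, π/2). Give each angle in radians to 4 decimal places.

θ₁ = 0.0870, θ₂ = 1.2221, θ₃ = 0.9599

φ1=0.0° → target in arm frame (0.1034, -0.0303)
  e−x'=0.0566;  (l²−L²−(e−x')²−y'²−z²)/2L = 0.0341
  θ1 = atan2(B,A) + arccos(C/0.2622) = 0.0870
rotate P by −φ2: (-0.0779, -0.0744, -0.2560)
  A=0.2379, B=-0.2560, C=(l²−L²−A²−y'²−z²)/(2L)=-0.1593
  √(A²+B²)=0.3495;  θ2 = -0.8219+2.0440 ≈ 1.2221
φ3=240.0° → target in arm frame (-0.0255, 0.1047)
  e−x'=0.1855;  (l²−L²−(e−x')²−y'²−z²)/2L = -0.1033
  √(A²+B²)=0.3161;  θ3 = -0.9438+1.9037 ≈ 0.9599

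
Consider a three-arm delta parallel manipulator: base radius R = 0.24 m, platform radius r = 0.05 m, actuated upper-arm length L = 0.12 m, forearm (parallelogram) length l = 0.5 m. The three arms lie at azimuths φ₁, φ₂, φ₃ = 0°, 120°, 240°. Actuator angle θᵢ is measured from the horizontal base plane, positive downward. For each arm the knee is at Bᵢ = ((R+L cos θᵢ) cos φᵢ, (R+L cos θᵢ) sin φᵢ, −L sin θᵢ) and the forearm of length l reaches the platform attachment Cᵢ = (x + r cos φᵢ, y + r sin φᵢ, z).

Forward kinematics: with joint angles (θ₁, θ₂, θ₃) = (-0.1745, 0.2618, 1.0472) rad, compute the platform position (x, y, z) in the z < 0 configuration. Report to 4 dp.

(0.1018, 0.0923, -0.4251)

φ1=0.0°: virtual centre (0.3082, 0.0000, 0.0208), radius l
centre 2 = (0.3059·cos120.0°, 0.3059·sin120.0°, -0.0311) = (-0.1530, 0.2649, -0.0311)
centre 3 = (0.2500·cos240.0°, 0.2500·sin240.0°, -0.1039) = (-0.1250, -0.2165, -0.1039)
|centre ₂|²−|centre ₁|² = -0.0009;  |centre ₃|²−|centre ₁|² = -0.0221
linear system: -0.9223x+0.5299y = -0.0009−-0.1038z; -0.8664x+-0.4330y = -0.0221−-0.2495z
det = 0.8584;  x = 0.0141+-0.2064z,  y = 0.0229+-0.1633z
sphere 1 gives Az²+Bz+C=0 with A=1.0693, B=0.0722, C=-0.1625;  B²−4AC=0.7005;  roots -0.4251, 0.3576;  negative root z = -0.4251
x = 0.1018, y = 0.0923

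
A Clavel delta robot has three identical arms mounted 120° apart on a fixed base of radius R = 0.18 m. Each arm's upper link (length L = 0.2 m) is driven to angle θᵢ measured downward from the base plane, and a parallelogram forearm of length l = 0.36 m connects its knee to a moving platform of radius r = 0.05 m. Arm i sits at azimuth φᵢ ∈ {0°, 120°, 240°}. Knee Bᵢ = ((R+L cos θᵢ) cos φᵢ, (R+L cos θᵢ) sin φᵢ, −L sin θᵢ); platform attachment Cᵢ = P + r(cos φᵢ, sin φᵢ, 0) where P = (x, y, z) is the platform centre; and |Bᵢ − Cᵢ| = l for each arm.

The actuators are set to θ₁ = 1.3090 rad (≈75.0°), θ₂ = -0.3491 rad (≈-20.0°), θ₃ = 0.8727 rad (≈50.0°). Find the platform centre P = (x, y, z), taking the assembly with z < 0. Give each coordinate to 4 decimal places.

φ1=0.0°: virtual centre (0.1818, 0.0000, -0.1932), radius l
arm 2 at φ=120.0°: e+L cos θ2 = 0.3179;  S2 = (-0.1590, 0.2753, 0.0684)
S3 = (0.2586·cos240.0°, 0.2586·sin240.0°, -0.1532) = (-0.1293, -0.2239, -0.1532)
eliminate P² terms by subtracting sphere 1 from 2 and 3
plane₁₂: -0.6815x+0.5507y+0.5232z = 0.0354
det = 0.6477;  x = -0.0415+0.4297z,  y = 0.0130+-0.4184z
quadratic in z: (1.3596)z²+(0.1837)z+(-0.0423)=0, √Δ=0.5135 → z ∈ {-0.2564, 0.1213}; z = -0.2564 (taking z<0)
x = -0.1516, y = 0.1203

(-0.1516, 0.1203, -0.2564)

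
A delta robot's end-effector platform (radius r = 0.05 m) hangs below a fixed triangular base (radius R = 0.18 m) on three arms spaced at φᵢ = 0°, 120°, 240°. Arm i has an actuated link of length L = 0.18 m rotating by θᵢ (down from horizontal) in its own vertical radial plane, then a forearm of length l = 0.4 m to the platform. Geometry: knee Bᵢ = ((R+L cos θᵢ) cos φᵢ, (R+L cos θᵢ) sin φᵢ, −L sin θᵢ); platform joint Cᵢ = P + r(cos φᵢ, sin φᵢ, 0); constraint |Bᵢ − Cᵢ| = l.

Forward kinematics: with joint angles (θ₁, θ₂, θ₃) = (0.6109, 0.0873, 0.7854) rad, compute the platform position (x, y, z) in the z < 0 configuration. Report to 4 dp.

(-0.0234, 0.0922, -0.3502)

arm 1 at φ=0.0°: ρ1 = 0.2774;  S1 = (0.2774, 0.0000, -0.1032)
S2 = (0.3093·cos120.0°, 0.3093·sin120.0°, -0.0157) = (-0.1547, 0.2679, -0.0157)
S3 = (0.2573·cos240.0°, 0.2573·sin240.0°, -0.1273) = (-0.1286, -0.2228, -0.1273)
subtract pairs → two planes through P
[-0.8642 0.5357 0.1751]·P = 0.0083;  [-0.8122 -0.4456 -0.0481]·P = -0.0052
det = 0.8202;  x = -0.0011+0.0637z,  y = 0.0137+-0.2240z
into |P−S₁|² = l²: 1.0543z² + 0.1648z + -0.0716 = 0;  Δ = 0.3290;  z = -0.3502 or 0.1939 → z<0 root = -0.3502
x = -0.0234, y = 0.0922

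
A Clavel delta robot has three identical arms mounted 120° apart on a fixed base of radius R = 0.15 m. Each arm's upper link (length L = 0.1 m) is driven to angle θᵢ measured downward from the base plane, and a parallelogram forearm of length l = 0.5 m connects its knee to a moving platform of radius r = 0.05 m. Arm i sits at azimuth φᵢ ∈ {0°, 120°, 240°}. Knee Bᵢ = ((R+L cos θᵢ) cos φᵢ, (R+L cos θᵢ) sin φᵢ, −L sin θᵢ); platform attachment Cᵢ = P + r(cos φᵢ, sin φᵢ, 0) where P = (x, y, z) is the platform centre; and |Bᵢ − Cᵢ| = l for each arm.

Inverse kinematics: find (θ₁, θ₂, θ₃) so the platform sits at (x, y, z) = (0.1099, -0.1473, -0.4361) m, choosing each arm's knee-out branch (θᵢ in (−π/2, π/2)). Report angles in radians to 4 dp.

θ₁ = -0.3497, θ₂ = 0.8723, θ₃ = -0.1748

rotate P by −φ1: (0.1099, -0.1473, -0.4361)
  A=-0.0099, B=-0.4361, C=(l²−L²−A²−y'²−z²)/(2L)=0.1401
  √(A²+B²)=0.4362;  θ1 = -1.5935+1.2438 ≈ -0.3497
rotate P by −φ2: (-0.1825, -0.0215, -0.4361)
  e−x'=0.2825;  (l²−L²−(e−x')²−y'²−z²)/2L = -0.1523
  √(A²+B²)=0.5196;  θ2 = -0.9960+1.8683 ≈ 0.8723
arm 3 (φ=240.0°): x'=0.0726, y'=0.1688
  A cos θ + B sin θ = C:  0.0274·cos θ + -0.4361·sin θ = 0.1028
  θ3 = atan2(B,A) + arccos(C/0.4370) = -0.1748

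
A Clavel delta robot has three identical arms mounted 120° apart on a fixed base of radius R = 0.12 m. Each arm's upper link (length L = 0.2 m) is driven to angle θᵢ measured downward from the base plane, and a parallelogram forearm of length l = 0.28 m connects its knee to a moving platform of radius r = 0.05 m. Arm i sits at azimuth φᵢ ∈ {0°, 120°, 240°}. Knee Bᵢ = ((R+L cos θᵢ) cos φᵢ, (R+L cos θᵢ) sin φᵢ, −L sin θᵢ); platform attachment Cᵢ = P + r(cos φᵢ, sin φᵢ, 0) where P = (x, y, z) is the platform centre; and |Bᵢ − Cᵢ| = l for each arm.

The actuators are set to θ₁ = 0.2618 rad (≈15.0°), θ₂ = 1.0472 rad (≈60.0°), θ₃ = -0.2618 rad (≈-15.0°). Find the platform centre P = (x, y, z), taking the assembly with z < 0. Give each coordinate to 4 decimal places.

(0.0242, -0.1094, -0.1484)

O1 = (0.2632·cos0.0°, 0.2632·sin0.0°, -0.0518) = (0.2632, 0.0000, -0.0518)
O2 = (0.1700·cos120.0°, 0.1700·sin120.0°, -0.1732) = (-0.0850, 0.1472, -0.1732)
O3 = (0.2632·cos240.0°, 0.2632·sin240.0°, 0.0518) = (-0.1316, -0.2279, 0.0518)
subtract pairs → two planes through P
plane₁₂: -0.6964x+0.2944y+-0.2429z = -0.0130
det = 0.5499;  x = 0.0108+-0.0905z,  y = -0.0187+0.6109z
into |P−O₁|² = l²: 1.3814z² + 0.1263z + -0.0117 = 0;  Δ = 0.0805;  z = -0.1484 or 0.0570 → z<0 root = -0.1484
x = 0.0242, y = -0.1094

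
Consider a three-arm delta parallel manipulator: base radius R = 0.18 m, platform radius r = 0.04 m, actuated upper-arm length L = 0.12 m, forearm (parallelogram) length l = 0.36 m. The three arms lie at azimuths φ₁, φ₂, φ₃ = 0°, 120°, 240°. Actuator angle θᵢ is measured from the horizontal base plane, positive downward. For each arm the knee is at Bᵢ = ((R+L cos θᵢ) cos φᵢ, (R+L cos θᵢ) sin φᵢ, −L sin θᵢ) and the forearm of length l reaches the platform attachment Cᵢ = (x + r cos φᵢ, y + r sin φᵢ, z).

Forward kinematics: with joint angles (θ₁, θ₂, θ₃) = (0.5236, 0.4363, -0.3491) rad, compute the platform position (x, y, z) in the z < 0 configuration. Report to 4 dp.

(-0.0427, -0.0581, -0.2700)

O1 = (0.2439·cos0.0°, 0.2439·sin0.0°, -0.0600) = (0.2439, 0.0000, -0.0600)
O2 = (0.2488·cos120.0°, 0.2488·sin120.0°, -0.0507) = (-0.1244, 0.2154, -0.0507)
O3 = (0.2528·cos240.0°, 0.2528·sin240.0°, 0.0410) = (-0.1264, -0.2189, 0.0410)
|O₂|²−|O₁|² = 0.0014;  |O₃|²−|O₁|² = 0.0025
linear system: -0.7366x+0.4309y = 0.0014−0.0186z; -0.7406x+-0.4378y = 0.0025−0.2021z
det = 0.6416;  x = -0.0026+0.1484z,  y = -0.0013+0.2106z
into |P−O₁|² = l²: 1.0664z² + 0.0463z + -0.0652 = 0;  Δ = 0.2804;  z = -0.2700 or 0.2266 → z<0 root = -0.2700
x = -0.0427, y = -0.0581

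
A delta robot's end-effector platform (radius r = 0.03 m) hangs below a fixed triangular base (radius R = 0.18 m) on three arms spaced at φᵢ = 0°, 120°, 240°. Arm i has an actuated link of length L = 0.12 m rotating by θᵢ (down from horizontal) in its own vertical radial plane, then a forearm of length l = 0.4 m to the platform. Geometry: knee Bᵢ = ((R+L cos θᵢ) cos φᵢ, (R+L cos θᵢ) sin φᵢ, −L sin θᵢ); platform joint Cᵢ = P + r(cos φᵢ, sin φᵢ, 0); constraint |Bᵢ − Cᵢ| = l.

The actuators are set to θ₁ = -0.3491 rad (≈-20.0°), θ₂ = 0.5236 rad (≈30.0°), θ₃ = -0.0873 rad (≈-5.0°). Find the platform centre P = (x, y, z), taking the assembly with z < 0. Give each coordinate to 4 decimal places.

O1 = (0.2628·cos0.0°, 0.2628·sin0.0°, 0.0410) = (0.2628, 0.0000, 0.0410)
φ2=120.0°: virtual centre (-0.1270, 0.2199, -0.0600), radius l
O3 = (0.2695·cos240.0°, 0.2695·sin240.0°, 0.0105) = (-0.1348, -0.2334, 0.0105)
subtract pairs → two planes through P
[-0.7794 0.4398 -0.2021]·P = -0.0027;  [-0.7951 -0.4669 -0.0612]·P = 0.0020
Cramer: x(z) = 0.0005-0.1699z;  y(z) = -0.0052+0.1584z
quadratic in z: (1.0540)z²+(0.0054)z+(-0.0895)=0, √Δ=0.6143 → z ∈ {-0.2940, 0.2889}; z = -0.2940 (taking z<0)
x = 0.0504, y = -0.0517

(0.0504, -0.0517, -0.2940)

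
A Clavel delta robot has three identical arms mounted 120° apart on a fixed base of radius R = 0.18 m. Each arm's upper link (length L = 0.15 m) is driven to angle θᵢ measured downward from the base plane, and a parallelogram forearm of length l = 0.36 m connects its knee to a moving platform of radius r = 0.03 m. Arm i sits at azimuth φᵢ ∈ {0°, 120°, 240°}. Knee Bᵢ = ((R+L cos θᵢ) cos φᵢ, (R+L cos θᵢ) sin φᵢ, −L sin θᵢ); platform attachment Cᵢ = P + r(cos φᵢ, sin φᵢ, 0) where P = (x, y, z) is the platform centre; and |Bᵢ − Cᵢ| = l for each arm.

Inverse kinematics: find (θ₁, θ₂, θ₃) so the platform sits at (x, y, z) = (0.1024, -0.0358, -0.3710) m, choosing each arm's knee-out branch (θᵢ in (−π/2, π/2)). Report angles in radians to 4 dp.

φ1=0.0° → target in arm frame (0.1024, -0.0358)
  A=0.0476, B=-0.3710, C=(l²−L²−A²−y'²−z²)/(2L)=-0.1136
  θ1 = atan2(B,A) + arccos(C/0.3740) = 0.4363
rotate P by −φ2: (-0.0822, -0.0708, -0.3710)
  A=0.2322, B=-0.3710, C=(l²−L²−A²−y'²−z²)/(2L)=-0.2982
  θ2 = atan2(B,A) + arccos(C/0.4377) = 1.3089
rotate P by −φ3: (-0.0202, 0.1066, -0.3710)
  e−x'=0.1702;  (l²−L²−(e−x')²−y'²−z²)/2L = -0.2362
  θ3 = atan2(B,A) + arccos(C/0.4082) = 1.0473

θ₁ = 0.4363, θ₂ = 1.3089, θ₃ = 1.0473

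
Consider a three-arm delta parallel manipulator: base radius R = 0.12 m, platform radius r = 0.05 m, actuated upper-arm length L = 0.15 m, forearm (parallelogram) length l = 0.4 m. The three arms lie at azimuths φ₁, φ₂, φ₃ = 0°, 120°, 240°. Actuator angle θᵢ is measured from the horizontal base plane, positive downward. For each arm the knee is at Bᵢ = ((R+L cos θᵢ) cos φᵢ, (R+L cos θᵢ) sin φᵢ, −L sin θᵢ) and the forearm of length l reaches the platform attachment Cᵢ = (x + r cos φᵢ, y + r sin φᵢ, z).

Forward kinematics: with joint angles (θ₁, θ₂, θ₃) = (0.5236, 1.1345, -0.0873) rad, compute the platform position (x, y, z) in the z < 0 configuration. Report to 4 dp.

(0.0144, -0.2008, -0.3670)

centre 1 = (0.1999·cos0.0°, 0.1999·sin0.0°, -0.0750) = (0.1999, 0.0000, -0.0750)
centre 2 = (0.1334·cos120.0°, 0.1334·sin120.0°, -0.1359) = (-0.0667, 0.1155, -0.1359)
φ3=240.0°: virtual centre (-0.1097, -0.1900, 0.0131), radius l
subtract pairs → two planes through P
plane₁₂: -0.5332x+0.2310y+-0.1219z = -0.0093
Cramer: x(z) = 0.0084-0.0163z;  y(z) = -0.0209+0.4900z
sphere 1 gives Az²+Bz+C=0 with A=1.2404, B=0.1358, C=-0.1173;  B²−4AC=0.6003;  roots -0.3670, 0.2576;  negative root z = -0.3670
x = 0.0144, y = -0.2008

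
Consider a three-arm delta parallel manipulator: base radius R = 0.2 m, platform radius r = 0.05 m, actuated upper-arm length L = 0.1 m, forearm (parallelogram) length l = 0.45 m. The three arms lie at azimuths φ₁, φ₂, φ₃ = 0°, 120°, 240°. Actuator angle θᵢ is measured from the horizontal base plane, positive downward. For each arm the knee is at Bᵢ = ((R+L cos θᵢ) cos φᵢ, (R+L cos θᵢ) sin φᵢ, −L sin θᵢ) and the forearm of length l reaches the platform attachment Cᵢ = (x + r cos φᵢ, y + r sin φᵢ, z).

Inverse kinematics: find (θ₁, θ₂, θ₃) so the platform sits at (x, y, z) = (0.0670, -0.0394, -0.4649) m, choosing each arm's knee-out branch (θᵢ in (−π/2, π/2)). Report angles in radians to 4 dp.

θ₁ = 0.5231, θ₂ = 1.2214, θ₃ = 0.8722

arm 1 (φ=0.0°): x'=0.0670, y'=-0.0394
  A=0.0830, B=-0.4649, C=(l²−L²−A²−y'²−z²)/(2L)=-0.1604
  γ=atan2(-0.4649,0.0830)=-1.3941;  ψ=arccos(-0.3396)=1.9173;  θ1=γ+ψ≈0.5231
φ2=120.0° → target in arm frame (-0.0676, -0.0383)
  A=0.2176, B=-0.4649, C=(l²−L²−A²−y'²−z²)/(2L)=-0.3623
  √(A²+B²)=0.5133;  θ2 = -1.1330+2.3544 ≈ 1.2214
rotate P by −φ3: (0.0006, 0.0777, -0.4649)
  e−x'=0.1494;  (l²−L²−(e−x')²−y'²−z²)/2L = -0.2599
  γ=atan2(-0.4649,0.1494)=-1.2599;  ψ=arccos(-0.5323)=2.1321;  θ3=γ+ψ≈0.8722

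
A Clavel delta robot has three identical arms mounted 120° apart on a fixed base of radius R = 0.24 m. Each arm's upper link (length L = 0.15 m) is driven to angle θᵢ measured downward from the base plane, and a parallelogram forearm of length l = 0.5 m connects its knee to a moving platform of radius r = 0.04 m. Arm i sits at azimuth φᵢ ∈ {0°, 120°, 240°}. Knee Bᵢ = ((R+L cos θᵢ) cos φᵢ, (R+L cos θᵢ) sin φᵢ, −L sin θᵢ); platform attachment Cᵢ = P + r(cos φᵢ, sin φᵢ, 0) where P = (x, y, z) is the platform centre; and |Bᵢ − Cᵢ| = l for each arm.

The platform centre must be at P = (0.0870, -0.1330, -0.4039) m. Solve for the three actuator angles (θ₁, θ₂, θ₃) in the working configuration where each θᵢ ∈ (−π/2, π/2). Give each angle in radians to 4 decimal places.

rotate P by −φ1: (0.0870, -0.1330, -0.4039)
  A cos θ + B sin θ = C:  0.1130·cos θ + -0.4039·sin θ = 0.1130
  √(A²+B²)=0.4194;  θ1 = -1.2980+1.2979 ≈ -0.0001
arm 2 (φ=120.0°): x'=-0.1587, y'=-0.0088
  e−x'=0.3587;  (l²−L²−(e−x')²−y'²−z²)/2L = -0.2146
  √(A²+B²)=0.5402;  θ2 = -0.8446+1.9793 ≈ 1.1346
rotate P by −φ3: (0.0717, 0.1418, -0.4039)
  e−x'=0.1283;  (l²−L²−(e−x')²−y'²−z²)/2L = 0.0926
  √(A²+B²)=0.4238;  θ3 = -1.2632+1.3505 ≈ 0.0873

θ₁ = -0.0001, θ₂ = 1.1346, θ₃ = 0.0873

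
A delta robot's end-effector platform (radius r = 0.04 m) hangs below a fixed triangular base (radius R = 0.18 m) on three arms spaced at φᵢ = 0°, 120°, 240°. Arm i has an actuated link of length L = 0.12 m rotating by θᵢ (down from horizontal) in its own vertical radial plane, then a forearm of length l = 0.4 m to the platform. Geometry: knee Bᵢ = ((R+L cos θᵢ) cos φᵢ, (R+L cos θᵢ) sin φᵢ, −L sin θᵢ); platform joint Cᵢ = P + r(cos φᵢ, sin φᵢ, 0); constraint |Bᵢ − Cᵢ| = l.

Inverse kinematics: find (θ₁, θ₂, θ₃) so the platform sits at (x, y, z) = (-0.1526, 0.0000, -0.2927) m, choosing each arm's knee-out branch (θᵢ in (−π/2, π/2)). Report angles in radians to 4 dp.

arm 1 (φ=0.0°): x'=-0.1526, y'=0.0000
  A cos θ + B sin θ = C:  0.2926·cos θ + -0.2927·sin θ = -0.1070
  γ=atan2(-0.2927,0.2926)=-0.7856;  ψ=arccos(-0.2586)=1.8324;  θ1=γ+ψ≈1.0468
rotate P by −φ2: (0.0763, 0.1322, -0.2927)
  A=0.0637, B=-0.2927, C=(l²−L²−A²−y'²−z²)/(2L)=0.1600
  √(A²+B²)=0.2996;  θ2 = -1.3565+1.0073 ≈ -0.3493
rotate P by −φ3: (0.0763, -0.1322, -0.2927)
  e−x'=0.0637;  (l²−L²−(e−x')²−y'²−z²)/2L = 0.1600
  √(A²+B²)=0.2996;  θ3 = -1.3565+1.0073 ≈ -0.3493

θ₁ = 1.0468, θ₂ = -0.3493, θ₃ = -0.3493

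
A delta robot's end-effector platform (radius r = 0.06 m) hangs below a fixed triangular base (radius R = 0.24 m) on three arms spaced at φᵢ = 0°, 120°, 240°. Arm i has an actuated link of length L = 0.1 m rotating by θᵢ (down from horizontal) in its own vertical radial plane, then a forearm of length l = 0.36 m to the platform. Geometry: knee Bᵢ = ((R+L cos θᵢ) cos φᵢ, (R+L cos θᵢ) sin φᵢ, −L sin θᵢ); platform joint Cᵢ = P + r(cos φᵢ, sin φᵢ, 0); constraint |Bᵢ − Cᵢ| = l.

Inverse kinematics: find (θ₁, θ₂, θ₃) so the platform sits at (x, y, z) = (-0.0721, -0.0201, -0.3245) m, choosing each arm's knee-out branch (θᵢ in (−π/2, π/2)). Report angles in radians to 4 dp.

θ₁ = 1.3093, θ₂ = 0.6981, θ₃ = 0.4359

rotate P by −φ1: (-0.0721, -0.0201, -0.3245)
  e−x'=0.2521;  (l²−L²−(e−x')²−y'²−z²)/2L = -0.2483
  θ1 = atan2(B,A) + arccos(C/0.4109) = 1.3093
φ2=120.0° → target in arm frame (0.0186, 0.0725)
  e−x'=0.1614;  (l²−L²−(e−x')²−y'²−z²)/2L = -0.0850
  θ2 = atan2(B,A) + arccos(C/0.3624) = 0.6981
arm 3 (φ=240.0°): x'=0.0535, y'=-0.0524
  A=0.1265, B=-0.3245, C=(l²−L²−A²−y'²−z²)/(2L)=-0.0223
  θ3 = atan2(B,A) + arccos(C/0.3483) = 0.4359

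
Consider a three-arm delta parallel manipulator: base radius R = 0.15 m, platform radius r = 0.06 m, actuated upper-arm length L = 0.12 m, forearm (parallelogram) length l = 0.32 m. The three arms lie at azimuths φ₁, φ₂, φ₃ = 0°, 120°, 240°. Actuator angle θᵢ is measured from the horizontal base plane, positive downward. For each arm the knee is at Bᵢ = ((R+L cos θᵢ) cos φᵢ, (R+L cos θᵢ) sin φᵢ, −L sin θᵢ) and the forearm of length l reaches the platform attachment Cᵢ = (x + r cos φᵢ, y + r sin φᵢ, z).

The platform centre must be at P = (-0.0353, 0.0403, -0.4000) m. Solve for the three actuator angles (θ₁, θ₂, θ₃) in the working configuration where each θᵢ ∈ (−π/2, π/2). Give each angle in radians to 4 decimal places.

rotate P by −φ1: (-0.0353, 0.0403, -0.4000)
  A=0.1253, B=-0.4000, C=(l²−L²−A²−y'²−z²)/(2L)=-0.3722
  √(A²+B²)=0.4192;  θ1 = -1.2672+2.6636 ≈ 1.3964
arm 2 (φ=120.0°): x'=0.0526, y'=0.0104
  e−x'=0.0374;  (l²−L²−(e−x')²−y'²−z²)/2L = -0.3063
  γ=atan2(-0.4000,0.0374)=-1.4774;  ψ=arccos(-0.7624)=2.4378;  θ2=γ+ψ≈0.9604
rotate P by −φ3: (-0.0173, -0.0507, -0.4000)
  e−x'=0.1073;  (l²−L²−(e−x')²−y'²−z²)/2L = -0.3586
  γ=atan2(-0.4000,0.1073)=-1.3088;  ψ=arccos(-0.8660)=2.6180;  θ3=γ+ψ≈1.3092

θ₁ = 1.3964, θ₂ = 0.9604, θ₃ = 1.3092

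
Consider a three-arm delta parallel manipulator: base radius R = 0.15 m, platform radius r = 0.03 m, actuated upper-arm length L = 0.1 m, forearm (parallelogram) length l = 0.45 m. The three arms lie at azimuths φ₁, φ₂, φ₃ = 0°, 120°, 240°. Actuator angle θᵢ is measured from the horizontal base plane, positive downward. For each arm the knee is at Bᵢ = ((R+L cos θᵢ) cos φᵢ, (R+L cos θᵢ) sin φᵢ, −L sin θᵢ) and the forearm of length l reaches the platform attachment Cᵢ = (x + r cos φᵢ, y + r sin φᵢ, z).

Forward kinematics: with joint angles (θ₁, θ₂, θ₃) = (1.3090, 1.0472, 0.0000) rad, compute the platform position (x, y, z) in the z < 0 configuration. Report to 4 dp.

φ1=0.0°: virtual centre (0.1459, 0.0000, -0.0966), radius l
S2 = (0.1700·cos120.0°, 0.1700·sin120.0°, -0.0866) = (-0.0850, 0.1472, -0.0866)
arm 3 at φ=240.0°: ρ3 = 0.2200;  S3 = (-0.1100, -0.1905, 0.0000)
eliminate P² terms by subtracting sphere 1 from 2 and 3
plane₁₂: -0.4618x+0.2944y+0.0200z = 0.0058
Cramer: x(z) = -0.0228+0.1975z;  y(z) = -0.0161+0.2418z
quadratic in z: (1.0975)z²+(0.1188)z+(-0.1645)=0, √Δ=0.8579 → z ∈ {-0.4450, 0.3368}; z = -0.4450 (taking z<0)
x = -0.1107, y = -0.1237

(-0.1107, -0.1237, -0.4450)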